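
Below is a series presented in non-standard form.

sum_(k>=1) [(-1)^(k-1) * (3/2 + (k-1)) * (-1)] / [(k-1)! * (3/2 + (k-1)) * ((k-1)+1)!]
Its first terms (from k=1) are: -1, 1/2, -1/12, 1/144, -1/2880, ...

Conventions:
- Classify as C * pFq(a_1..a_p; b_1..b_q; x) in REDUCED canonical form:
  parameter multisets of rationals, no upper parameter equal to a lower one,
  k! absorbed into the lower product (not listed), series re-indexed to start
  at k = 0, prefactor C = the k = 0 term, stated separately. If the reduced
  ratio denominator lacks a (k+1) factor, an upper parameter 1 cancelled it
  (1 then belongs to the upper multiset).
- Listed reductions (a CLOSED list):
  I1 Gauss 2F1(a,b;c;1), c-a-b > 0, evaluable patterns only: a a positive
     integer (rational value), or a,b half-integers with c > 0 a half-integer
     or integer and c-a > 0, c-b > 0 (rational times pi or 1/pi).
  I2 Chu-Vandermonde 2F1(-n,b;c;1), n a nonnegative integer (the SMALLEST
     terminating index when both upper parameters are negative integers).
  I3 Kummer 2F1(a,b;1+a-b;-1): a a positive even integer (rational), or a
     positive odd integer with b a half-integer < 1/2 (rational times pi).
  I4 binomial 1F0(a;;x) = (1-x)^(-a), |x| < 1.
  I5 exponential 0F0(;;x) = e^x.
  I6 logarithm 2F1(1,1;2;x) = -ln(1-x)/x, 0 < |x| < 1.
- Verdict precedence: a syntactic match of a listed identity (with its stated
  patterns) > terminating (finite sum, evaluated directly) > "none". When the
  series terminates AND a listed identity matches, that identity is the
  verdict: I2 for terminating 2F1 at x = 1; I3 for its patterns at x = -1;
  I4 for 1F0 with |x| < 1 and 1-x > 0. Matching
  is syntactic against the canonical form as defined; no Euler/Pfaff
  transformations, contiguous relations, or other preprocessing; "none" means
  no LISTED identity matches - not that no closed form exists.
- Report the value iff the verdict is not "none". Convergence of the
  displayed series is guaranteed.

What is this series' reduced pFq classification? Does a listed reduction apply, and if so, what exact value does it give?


Reduced: x = -1, 0F1, upper = {-}, lower = {2}, C = -1. Verdict: none. Every listed pattern misses the 0F1 form at -1, upper {-}.

Structural cue: x = (-1) and striking the common factor k + 3/2 reduces the term (prefactor -1).
Adjacent-term ratio: r(k) = (-1) * 1 / [(k+2) (k+1)] ; factor over Q: parameters, x = (-1), and C = -1.


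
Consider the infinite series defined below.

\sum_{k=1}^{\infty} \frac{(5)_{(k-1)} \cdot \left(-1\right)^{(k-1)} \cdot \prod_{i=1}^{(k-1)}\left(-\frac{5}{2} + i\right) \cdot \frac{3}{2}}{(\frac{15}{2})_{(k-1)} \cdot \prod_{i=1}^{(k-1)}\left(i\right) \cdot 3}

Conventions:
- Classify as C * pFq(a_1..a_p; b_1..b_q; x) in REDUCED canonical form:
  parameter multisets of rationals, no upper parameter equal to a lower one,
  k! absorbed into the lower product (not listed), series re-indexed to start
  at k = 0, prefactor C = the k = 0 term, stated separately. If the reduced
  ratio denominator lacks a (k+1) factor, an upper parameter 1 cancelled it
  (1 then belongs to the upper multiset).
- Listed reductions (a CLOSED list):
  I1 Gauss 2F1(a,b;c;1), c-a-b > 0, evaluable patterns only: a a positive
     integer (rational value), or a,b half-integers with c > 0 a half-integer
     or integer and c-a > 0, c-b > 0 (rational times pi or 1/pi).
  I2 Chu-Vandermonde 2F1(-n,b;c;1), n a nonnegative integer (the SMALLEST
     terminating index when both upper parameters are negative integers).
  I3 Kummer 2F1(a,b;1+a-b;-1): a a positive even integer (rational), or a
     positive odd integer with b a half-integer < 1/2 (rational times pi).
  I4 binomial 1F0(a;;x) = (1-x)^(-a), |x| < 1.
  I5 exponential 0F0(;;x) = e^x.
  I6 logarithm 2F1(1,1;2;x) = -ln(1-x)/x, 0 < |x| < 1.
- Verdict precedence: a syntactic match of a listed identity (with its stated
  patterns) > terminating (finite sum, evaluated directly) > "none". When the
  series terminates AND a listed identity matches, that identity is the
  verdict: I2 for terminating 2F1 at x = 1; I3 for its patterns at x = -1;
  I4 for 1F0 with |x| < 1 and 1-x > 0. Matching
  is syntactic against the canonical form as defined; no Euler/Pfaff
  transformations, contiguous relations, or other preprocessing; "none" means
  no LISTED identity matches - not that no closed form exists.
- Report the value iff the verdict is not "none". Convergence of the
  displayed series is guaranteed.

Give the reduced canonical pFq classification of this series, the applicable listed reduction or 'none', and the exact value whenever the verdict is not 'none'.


The tell: with t_0 = \frac{1}{2}, the constant factors (prefactor 1/2) combine into one prefactor.
Adjacent-term ratio: r(k) = -1 * (k-\frac{3}{2}) (k+5) / [(k+\frac{15}{2}) (k+1)] ; factor over Q: parameters, x = -1, and C = \frac{1}{2}.

With C = \frac{1}{2}: the canonical form is 2F1(-\frac{3}{2}, 5; \frac{15}{2}; -1). Verdict: Kummer's theorem (I3) fires (x = -1; c = \frac{15}{2} equals 1+a-b for upper {-\frac{3}{2}, 5}: listed pattern). Sum: \frac{45045}{131072} \cdot \pi.


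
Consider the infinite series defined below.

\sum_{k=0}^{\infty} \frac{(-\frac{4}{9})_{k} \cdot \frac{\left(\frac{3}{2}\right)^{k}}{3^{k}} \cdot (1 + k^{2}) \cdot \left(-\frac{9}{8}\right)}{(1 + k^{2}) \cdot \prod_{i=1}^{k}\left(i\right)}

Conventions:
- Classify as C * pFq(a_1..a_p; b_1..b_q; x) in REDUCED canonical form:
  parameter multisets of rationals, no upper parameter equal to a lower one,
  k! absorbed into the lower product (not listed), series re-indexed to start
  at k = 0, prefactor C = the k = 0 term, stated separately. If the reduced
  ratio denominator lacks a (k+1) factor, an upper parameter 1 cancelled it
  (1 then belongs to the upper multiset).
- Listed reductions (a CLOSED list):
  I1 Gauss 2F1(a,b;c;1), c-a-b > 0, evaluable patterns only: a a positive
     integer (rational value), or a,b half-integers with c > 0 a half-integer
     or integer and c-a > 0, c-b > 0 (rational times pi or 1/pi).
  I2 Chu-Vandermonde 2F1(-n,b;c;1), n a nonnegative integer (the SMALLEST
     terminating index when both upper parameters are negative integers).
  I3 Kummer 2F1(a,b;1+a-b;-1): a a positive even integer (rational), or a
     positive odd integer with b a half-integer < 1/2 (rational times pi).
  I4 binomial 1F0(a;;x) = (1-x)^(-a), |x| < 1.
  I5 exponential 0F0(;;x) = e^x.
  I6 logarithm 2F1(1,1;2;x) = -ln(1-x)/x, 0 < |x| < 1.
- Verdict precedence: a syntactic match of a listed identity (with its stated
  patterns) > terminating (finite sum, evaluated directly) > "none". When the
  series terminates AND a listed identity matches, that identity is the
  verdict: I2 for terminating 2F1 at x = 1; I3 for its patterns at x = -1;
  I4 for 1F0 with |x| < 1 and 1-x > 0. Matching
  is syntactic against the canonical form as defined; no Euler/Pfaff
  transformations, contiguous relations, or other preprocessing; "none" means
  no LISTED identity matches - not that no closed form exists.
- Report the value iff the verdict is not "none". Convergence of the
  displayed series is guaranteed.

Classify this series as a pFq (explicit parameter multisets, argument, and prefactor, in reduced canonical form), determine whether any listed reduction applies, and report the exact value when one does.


Key observation: t_0 being -\frac{9}{8}, k^2 + 1 divides numerator and denominator alike; C = -9/8 after cancelling.
Adjacent-term ratio: r(k) = \frac{1}{2} * (k-\frac{4}{9}) / [(k+1)] - rational in k, leading ratio \frac{1}{2}; with t_0 = -\frac{9}{8}, classification follows.

This is -\frac{9}{8} * 1F0(-\frac{4}{9}; -; \frac{1}{2}) in reduced canonical form. Verdict: binomial (I4) matches (the 1F0 binomial series: exponent 4/9, x = \frac{1}{2}). Value: \left(-\frac{9}{8}\right) \cdot \left(\frac{1}{2}\right)^{\frac{4}{9}}.


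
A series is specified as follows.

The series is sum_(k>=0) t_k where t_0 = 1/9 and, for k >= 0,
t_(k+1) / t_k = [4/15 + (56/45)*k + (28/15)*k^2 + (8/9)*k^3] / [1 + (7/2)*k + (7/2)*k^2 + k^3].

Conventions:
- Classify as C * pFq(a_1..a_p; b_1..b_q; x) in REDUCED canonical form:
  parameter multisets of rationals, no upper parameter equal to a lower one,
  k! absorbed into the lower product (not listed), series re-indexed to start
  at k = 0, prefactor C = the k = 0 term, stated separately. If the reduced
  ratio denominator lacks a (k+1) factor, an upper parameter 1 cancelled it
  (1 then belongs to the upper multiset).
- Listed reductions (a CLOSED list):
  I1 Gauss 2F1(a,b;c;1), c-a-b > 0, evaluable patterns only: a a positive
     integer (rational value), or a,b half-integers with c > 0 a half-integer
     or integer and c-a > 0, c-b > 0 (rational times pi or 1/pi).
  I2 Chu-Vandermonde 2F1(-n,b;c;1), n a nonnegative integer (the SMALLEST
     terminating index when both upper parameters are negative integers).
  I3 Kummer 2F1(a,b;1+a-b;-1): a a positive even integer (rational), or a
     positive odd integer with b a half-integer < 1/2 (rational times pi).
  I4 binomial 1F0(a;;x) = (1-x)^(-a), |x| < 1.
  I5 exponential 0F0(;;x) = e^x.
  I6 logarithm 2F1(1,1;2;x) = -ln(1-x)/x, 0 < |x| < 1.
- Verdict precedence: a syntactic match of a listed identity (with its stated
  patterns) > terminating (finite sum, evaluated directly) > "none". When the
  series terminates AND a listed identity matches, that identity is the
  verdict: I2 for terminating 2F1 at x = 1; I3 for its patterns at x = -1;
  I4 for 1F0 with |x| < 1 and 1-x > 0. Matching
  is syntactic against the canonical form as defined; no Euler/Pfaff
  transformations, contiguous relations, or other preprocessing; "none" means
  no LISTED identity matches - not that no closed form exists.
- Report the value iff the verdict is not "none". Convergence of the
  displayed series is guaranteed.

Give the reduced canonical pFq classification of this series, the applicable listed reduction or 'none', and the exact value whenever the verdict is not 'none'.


Canonical form: C = 1/9 times 2F1 with upper {3/5, 1}, lower {2}, x = 8/9. Verdict: no listed reduction: x = 8/9 and upper {3/5, 1} fail every I1-I6 pattern.

Key step: x = (8/9) and the ratio is unreduced: k + 1/2 divides both sides (prefactor 1/9).
Term ratio: r(k) = (8/9) * (k+3/5) (k+1) / [(k+2) (k+1)] - rational in k. x = (8/9); t_0 = 1/9; negate the roots.


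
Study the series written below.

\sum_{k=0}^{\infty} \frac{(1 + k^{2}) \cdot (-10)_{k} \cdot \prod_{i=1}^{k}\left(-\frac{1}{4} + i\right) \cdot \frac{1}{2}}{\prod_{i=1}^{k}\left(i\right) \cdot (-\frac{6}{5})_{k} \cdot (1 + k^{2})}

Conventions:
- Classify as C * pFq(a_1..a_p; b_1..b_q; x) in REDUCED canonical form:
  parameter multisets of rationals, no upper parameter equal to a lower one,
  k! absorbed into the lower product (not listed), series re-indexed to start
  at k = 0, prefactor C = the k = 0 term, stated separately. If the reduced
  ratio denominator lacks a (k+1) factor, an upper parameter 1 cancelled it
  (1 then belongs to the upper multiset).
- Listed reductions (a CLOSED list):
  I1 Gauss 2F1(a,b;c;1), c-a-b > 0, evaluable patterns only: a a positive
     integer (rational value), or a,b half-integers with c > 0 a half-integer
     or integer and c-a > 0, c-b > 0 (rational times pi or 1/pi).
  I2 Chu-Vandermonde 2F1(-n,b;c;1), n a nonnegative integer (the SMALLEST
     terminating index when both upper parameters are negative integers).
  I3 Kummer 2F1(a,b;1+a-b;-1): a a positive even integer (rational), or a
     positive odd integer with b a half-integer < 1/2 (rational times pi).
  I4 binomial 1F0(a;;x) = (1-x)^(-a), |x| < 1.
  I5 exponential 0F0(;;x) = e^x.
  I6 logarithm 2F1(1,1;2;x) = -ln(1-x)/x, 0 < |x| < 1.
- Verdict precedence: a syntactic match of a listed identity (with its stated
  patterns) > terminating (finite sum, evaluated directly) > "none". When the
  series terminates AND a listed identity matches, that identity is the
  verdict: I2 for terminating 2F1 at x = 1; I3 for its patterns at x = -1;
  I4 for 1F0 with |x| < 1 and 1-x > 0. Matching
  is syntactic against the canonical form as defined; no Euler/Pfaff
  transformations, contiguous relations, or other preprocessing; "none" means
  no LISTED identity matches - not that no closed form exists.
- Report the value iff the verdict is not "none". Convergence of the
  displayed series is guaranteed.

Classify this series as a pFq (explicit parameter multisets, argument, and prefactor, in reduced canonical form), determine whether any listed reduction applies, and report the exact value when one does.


Key step: x = 1 and the product of the first k integers (C = 1/2) is k!.
Consecutive-term ratio: r(k) = 1 * (k-10) (k+\frac{3}{4}) / [(k-\frac{6}{5}) (k+1)] - rational; roots negated = parameters, x = 1, C = \frac{1}{2}.

The series (x = 1) is 2F1: upper {-10, \frac{3}{4}}, lower {-\frac{6}{5}}, prefactor \frac{1}{2}. Verdict (x = 1): Vandermonde's identity (I2) applies (terminating 2F1 at x = 1 with n = 10, b = 3/4, c = -\frac{6}{5}). Sum: \frac{12928876983}{264677359616}.


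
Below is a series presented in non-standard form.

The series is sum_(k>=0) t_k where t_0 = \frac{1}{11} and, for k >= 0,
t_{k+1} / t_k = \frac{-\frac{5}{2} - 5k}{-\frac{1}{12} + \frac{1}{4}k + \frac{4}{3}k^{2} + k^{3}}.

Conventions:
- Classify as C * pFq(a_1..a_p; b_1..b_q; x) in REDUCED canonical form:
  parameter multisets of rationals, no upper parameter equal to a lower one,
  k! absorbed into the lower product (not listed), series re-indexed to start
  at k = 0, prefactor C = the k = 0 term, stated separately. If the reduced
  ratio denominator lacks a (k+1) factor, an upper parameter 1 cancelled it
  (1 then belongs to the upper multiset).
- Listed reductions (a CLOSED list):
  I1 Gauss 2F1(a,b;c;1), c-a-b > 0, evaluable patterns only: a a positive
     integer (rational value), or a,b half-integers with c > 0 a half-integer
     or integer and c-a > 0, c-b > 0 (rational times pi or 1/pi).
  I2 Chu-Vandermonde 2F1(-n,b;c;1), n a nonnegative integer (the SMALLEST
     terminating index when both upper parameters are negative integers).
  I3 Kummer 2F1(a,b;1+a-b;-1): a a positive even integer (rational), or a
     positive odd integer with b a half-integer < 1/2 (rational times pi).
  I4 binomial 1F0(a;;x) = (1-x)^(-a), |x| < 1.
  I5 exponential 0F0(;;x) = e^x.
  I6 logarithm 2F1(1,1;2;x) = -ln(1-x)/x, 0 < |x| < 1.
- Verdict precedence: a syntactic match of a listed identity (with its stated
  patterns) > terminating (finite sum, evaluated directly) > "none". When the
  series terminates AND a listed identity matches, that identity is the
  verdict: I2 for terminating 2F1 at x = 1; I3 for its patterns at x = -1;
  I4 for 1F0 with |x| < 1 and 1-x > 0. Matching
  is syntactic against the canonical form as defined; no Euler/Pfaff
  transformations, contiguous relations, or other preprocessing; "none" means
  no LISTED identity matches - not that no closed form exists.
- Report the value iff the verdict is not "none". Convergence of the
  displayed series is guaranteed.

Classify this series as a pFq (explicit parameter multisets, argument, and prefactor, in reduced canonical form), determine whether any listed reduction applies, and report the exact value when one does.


Classification (C = \frac{1}{11}): 0F1 with upper {-}, lower {-\frac{1}{6}}, argument x = -5. Verdict: none (x = -5): each listed identity misses the multisets {-} ; {-\frac{1}{6}}.

First insight: t_0 being \frac{1}{11}, the ratio is unreduced: k + 1/2 divides both sides (prefactor 1/11).
Adjacent-term ratio: r(k) = -5 * 1 / [(k-\frac{1}{6}) (k+1)] ; factor over Q: parameters, x = -5, and C = \frac{1}{11}.


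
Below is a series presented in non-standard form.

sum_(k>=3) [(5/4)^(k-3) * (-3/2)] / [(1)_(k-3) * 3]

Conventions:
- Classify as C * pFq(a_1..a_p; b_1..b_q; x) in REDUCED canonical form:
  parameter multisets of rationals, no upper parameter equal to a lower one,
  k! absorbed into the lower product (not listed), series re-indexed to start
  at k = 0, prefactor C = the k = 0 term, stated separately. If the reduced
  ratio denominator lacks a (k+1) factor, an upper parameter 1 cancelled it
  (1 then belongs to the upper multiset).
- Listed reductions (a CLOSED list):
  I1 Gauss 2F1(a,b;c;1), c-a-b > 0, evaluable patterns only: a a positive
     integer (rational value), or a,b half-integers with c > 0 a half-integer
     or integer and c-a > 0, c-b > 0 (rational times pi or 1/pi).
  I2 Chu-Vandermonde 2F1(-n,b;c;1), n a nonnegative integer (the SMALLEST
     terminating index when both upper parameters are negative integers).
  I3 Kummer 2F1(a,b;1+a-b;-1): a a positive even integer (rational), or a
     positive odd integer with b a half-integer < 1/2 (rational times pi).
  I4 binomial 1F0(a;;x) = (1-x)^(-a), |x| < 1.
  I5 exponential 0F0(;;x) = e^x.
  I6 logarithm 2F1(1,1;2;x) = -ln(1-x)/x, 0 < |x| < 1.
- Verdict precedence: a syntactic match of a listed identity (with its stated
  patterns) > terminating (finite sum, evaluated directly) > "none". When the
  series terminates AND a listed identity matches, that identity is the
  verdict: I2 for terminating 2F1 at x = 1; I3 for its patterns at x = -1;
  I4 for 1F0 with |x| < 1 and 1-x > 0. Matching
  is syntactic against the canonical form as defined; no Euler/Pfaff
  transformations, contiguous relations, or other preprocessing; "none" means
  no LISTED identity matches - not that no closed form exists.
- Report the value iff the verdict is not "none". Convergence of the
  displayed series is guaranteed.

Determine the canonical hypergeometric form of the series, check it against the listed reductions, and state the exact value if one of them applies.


Reduced: x = 5/4, 0F0, upper = {-}, lower = {-}, C = -1/2. Verdict: the exponential series (I5) fires (the 0F0 exponential series at x = 5/4). Value: (-1/2) * e^(5/4).

Structural cue: from the first term -1/2: the constant factors (prefactor -1/2) combine into one prefactor.
Ratio: r(k) = (5/4) * 1 / [(k+1)] ; factor over Q: parameters, x = (5/4), and C = -1/2.


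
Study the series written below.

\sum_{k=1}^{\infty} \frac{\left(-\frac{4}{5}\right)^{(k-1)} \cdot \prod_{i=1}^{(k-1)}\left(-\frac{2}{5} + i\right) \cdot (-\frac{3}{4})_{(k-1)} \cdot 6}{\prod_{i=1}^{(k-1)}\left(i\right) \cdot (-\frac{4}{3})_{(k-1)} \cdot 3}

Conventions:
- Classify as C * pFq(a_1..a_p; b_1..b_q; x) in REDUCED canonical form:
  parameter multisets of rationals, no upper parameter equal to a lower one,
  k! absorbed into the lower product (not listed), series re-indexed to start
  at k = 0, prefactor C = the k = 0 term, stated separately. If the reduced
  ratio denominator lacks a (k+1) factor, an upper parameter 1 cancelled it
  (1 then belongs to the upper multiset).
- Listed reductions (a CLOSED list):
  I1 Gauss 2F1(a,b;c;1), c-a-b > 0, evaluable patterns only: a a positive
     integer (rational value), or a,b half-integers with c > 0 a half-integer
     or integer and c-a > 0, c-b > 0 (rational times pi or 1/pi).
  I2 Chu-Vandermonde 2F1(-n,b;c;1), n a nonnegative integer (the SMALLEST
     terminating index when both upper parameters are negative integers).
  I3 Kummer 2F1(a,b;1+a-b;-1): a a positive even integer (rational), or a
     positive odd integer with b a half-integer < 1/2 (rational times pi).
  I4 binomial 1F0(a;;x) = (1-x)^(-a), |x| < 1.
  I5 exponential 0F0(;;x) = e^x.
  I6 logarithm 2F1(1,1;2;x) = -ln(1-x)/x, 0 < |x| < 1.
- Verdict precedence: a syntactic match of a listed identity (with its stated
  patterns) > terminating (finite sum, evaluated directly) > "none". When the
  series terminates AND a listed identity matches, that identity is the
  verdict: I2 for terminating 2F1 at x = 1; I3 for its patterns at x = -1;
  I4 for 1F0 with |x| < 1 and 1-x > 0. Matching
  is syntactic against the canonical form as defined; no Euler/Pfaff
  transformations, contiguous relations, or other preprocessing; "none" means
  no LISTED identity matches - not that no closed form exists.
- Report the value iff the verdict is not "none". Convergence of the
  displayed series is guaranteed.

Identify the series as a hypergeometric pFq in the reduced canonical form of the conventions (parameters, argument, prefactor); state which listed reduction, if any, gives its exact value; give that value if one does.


Classification (C = 2): 2F1 with upper {-\frac{3}{4}, \frac{3}{5}}, lower {-\frac{4}{3}}, argument x = -\frac{4}{5}. Verdict: no listed reduction: x = -\frac{4}{5} and upper {-\frac{3}{4}, \frac{3}{5}} fail every I1-I6 pattern.

Key step: t_0 = 2 here, and the running product (C = 2) telescopes to a rising factorial.
Consecutive-term ratio: r(k) = -\frac{4}{5} * (k-\frac{3}{4}) (k+\frac{3}{5}) / [(k-\frac{4}{3}) (k+1)] - rational in k, leading ratio -\frac{4}{5}; with t_0 = 2, classification follows.


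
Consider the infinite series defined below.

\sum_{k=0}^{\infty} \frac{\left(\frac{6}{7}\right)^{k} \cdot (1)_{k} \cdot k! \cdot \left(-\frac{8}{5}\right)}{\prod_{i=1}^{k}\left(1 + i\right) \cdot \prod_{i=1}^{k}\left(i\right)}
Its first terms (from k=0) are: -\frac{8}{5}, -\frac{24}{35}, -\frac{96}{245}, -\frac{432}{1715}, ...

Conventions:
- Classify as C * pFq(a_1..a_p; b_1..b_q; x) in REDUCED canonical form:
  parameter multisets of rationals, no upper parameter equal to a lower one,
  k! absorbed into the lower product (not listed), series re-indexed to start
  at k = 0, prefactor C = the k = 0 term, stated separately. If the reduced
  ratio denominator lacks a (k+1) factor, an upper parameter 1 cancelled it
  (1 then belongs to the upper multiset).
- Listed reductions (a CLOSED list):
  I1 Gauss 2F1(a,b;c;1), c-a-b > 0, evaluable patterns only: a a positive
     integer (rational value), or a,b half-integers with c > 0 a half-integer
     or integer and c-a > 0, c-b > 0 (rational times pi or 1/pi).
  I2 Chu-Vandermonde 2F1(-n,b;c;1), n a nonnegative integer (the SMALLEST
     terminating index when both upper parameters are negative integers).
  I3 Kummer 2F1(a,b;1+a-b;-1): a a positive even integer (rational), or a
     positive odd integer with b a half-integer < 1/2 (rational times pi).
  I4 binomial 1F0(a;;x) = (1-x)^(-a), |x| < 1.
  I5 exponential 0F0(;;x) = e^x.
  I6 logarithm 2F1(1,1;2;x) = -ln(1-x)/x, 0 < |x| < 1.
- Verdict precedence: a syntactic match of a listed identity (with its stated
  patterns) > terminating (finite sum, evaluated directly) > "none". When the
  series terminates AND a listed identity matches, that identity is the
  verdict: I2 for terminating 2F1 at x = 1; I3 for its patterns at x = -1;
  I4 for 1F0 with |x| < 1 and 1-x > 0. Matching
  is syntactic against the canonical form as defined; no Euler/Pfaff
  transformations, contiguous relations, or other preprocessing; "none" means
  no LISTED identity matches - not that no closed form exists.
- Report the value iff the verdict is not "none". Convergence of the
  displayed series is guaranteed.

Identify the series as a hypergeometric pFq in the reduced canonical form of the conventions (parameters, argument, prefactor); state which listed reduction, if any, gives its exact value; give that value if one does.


This is -\frac{8}{5} * 2F1(1, 1; 2; \frac{6}{7}) in reduced canonical form. Verdict at x = \frac{6}{7}: logarithm (I6) matches (the logarithm: parameters (1,1;2), x = \frac{6}{7}). Sum: \frac{28}{15} \cdot \ln\left(\frac{1}{7}\right).

Structural cue: with t_0 = -\frac{8}{5}, the factorial ratio (prefactor -8/5) (k+a-1)!/(a-1)! is a rising factorial (a)_k.
Step ratio: r(k) = \frac{6}{7} * (k+1) (k+1) / [(k+2) (k+1)] - poly over poly, x = \frac{6}{7} from leading terms; C = -\frac{8}{5} at k = 0.


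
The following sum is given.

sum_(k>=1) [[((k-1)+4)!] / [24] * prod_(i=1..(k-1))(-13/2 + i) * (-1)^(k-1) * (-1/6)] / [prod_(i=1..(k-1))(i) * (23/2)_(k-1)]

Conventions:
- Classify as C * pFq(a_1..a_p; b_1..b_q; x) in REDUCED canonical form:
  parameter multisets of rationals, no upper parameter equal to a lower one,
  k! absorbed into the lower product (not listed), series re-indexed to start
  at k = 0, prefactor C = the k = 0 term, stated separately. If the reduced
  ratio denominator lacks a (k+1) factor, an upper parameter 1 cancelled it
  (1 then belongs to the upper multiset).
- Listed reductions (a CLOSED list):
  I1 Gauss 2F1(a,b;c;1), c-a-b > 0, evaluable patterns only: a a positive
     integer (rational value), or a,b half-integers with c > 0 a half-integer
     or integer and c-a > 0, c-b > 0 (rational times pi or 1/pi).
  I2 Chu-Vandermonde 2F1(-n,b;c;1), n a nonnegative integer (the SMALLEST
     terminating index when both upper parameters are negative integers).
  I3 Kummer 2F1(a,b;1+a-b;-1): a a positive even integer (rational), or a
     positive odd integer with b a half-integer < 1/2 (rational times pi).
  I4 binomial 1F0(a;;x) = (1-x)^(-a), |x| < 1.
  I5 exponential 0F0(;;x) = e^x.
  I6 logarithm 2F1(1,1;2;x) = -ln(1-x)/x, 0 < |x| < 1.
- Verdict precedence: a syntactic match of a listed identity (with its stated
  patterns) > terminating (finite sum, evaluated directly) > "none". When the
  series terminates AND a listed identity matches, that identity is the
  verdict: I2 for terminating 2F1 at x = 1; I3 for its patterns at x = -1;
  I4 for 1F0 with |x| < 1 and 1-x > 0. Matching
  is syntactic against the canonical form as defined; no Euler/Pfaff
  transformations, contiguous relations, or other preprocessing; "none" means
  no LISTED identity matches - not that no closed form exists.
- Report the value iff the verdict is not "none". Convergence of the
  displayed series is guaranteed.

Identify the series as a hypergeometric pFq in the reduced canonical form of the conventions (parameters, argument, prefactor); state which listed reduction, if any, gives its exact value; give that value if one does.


Reduced: x = -1, 2F1, upper = {-11/2, 5}, lower = {23/2}, C = -1/6. Verdict: Kummer's theorem (I3) matches (x = -1; c = 23/2 equals 1+a-b for upper {-11/2, 5}: listed pattern). Its exact value is (-14549535/33554432) * pi.

Key step: t_0 being -1/6, the product of the first k integers (C = -1/6) is k!.
Adjacent-term ratio: r(k) = (-1) * (k-11/2) (k+5) / [(k+23/2) (k+1)] ; factor over Q: parameters, x = (-1), and C = -1/6.


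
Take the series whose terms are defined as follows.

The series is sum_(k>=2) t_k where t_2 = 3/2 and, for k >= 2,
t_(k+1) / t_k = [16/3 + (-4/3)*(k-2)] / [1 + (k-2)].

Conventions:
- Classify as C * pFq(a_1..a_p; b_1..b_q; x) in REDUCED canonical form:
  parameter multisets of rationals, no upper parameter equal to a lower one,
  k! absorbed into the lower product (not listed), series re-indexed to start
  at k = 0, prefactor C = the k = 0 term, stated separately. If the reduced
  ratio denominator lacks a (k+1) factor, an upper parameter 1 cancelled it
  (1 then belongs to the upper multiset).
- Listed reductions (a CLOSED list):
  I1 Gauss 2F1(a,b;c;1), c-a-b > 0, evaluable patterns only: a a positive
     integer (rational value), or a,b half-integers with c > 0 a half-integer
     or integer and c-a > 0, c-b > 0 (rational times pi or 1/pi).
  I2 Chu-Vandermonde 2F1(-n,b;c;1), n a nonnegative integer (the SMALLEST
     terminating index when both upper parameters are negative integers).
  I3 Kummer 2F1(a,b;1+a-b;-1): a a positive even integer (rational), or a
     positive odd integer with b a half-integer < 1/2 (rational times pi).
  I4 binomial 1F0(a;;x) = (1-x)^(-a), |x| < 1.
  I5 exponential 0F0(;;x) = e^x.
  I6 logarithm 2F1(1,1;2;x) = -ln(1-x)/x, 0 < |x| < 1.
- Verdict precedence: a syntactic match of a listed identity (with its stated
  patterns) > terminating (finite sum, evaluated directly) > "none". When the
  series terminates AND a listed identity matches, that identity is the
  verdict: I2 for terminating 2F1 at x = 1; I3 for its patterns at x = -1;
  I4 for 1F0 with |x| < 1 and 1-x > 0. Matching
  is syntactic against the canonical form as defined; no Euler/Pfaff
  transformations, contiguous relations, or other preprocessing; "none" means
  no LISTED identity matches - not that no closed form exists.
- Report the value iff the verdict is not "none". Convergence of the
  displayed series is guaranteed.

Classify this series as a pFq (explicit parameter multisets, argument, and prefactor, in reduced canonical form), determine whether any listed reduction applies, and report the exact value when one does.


First insight: from the first term 3/2: factor the ratio over Q (prefactor 3/2): negated roots = parameters.
Adjacent-term ratio: r(k) = (-4/3) * (k-4) / [(k+1)] - rational in k, leading ratio (-4/3); with t_0 = 3/2, classification follows.

Prefactor 3/2, argument -4/3: 1F0 with upper {-4} over lower {-}. Verdict: terminating - upper -4 stops the sum at k = 4; the 5 terms are added exactly. Hence: 2401/54.


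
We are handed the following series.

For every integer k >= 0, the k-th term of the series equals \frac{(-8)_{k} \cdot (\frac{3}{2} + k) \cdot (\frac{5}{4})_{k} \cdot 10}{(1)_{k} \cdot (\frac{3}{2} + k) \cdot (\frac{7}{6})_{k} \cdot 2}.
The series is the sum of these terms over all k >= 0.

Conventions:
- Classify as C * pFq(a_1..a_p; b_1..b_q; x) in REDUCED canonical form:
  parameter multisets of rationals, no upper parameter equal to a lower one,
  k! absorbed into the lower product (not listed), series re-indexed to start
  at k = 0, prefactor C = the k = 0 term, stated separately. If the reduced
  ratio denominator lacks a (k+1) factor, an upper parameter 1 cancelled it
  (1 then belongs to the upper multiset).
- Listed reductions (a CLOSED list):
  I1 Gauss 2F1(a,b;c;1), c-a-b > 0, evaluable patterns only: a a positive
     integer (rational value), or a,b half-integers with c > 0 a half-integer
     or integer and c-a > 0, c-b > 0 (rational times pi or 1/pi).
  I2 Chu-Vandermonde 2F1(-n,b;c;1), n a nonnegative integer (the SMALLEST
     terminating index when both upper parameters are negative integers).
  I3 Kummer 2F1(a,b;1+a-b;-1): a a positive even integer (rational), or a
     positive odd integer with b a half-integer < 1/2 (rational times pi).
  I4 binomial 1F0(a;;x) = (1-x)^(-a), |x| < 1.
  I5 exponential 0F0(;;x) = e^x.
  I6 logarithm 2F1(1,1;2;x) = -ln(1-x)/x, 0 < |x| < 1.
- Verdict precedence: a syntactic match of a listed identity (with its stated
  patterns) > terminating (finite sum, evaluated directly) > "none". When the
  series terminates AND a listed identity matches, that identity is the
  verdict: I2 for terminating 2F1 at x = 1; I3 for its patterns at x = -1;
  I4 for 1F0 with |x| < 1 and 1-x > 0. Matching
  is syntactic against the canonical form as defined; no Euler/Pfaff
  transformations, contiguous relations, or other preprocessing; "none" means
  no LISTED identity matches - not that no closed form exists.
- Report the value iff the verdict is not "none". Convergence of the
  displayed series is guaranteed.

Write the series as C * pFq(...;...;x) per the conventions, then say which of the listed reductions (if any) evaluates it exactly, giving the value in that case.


Reduced: x = 1, 2F1, upper = {-8, \frac{5}{4}}, lower = {\frac{7}{6}}, C = 5. Verdict (x = 1): Chu-Vandermonde (I2) applies (terminating 2F1 at x = 1 with n = 8, b = 5/4, c = \frac{7}{6}). Hence: -\frac{4134346117}{152814608128}.

First insight: t_0 being 5, striking the common factor k + 3/2 reduces the term (prefactor 5).
Step ratio: r(k) = 1 * (k-8) (k+\frac{5}{4}) / [(k+\frac{7}{6}) (k+1)] - rational; roots negated = parameters, x = 1, C = 5.


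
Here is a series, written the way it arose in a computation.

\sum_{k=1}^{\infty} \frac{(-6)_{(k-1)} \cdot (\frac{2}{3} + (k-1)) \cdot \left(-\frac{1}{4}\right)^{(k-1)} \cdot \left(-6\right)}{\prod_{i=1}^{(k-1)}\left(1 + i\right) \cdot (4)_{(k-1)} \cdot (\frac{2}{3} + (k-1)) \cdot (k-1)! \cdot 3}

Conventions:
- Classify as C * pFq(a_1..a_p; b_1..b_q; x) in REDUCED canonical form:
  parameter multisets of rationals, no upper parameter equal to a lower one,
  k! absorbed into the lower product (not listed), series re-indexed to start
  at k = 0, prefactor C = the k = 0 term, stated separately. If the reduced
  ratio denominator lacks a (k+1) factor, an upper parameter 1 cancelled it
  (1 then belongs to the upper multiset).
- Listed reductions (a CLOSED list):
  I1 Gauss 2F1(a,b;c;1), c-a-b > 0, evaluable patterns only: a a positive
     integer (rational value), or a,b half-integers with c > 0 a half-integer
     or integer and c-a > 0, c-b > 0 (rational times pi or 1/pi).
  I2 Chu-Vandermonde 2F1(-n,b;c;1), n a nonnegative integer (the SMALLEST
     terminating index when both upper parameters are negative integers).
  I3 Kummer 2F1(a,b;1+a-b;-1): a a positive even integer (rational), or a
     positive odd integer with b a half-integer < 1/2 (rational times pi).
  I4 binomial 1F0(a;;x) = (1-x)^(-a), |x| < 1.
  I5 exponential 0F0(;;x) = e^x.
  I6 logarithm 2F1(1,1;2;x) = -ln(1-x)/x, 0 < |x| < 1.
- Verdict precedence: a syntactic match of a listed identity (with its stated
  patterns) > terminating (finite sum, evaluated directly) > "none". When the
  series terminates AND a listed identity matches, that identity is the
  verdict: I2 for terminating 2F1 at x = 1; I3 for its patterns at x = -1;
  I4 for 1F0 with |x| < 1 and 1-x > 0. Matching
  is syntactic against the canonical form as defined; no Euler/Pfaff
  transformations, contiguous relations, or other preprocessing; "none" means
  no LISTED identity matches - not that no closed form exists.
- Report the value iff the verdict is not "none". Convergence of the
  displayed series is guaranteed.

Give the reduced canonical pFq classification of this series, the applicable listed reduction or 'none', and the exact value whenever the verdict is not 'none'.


This is -2 * 1F2(-6; 2, 4; -\frac{1}{4}) in reduced canonical form. Verdict: terminating. (-6)_k vanishes past k = 6, leaving a 7-term sum, computed directly. Sum: -\frac{1492531005673}{624269721600}.

Key step: with t_0 = -2, the lower running product (prefactor -2) is a rising factorial.
Ratio: r(k) = -\frac{1}{4} * (k-6) / [(k+2) (k+4) (k+1)] - poly over poly, x = -\frac{1}{4} from leading terms; C = -2 at k = 0.


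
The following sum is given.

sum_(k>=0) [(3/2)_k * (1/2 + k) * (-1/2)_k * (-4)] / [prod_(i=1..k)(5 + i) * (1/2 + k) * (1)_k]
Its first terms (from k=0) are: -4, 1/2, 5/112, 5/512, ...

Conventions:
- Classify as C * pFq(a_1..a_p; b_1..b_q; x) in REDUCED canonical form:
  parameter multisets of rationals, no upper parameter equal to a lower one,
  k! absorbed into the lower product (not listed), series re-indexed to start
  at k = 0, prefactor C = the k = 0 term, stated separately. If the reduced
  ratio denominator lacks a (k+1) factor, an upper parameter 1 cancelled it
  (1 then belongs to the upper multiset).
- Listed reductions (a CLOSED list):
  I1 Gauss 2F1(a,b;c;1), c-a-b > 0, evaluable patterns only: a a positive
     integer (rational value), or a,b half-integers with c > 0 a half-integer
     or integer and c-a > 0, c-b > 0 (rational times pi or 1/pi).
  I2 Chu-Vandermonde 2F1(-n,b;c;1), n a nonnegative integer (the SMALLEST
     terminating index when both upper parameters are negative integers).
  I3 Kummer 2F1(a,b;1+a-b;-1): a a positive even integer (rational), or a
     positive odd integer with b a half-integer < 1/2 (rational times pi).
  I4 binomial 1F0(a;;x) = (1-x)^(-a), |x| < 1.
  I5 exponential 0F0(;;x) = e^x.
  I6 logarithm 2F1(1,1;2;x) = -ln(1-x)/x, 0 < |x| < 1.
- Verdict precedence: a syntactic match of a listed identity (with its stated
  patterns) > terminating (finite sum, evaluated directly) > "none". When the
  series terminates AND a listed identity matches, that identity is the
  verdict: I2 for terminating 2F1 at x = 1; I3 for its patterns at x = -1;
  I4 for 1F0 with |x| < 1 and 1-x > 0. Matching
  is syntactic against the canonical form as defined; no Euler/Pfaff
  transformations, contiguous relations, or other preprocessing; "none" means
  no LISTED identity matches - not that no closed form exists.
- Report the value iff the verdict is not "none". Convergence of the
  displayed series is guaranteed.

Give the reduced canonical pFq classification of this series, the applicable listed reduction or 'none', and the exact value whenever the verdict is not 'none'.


Reduced: x = 1, 2F1, upper = {-1/2, 3/2}, lower = {6}, C = -4. Verdict: this is the half-integer Gauss pattern (I1) (x = 1; upper {-1/2, 3/2} half-integers, c = 6 in the evaluable pattern). Value: (-262144/24255) / pi.

Key step: x = 1 and (1)_k (C = -4, x = 1) is k! itself.
Step ratio: r(k) = 1 * (k-1/2) (k+3/2) / [(k+6) (k+1)] - rational in k, leading ratio 1; with t_0 = -4, classification follows.


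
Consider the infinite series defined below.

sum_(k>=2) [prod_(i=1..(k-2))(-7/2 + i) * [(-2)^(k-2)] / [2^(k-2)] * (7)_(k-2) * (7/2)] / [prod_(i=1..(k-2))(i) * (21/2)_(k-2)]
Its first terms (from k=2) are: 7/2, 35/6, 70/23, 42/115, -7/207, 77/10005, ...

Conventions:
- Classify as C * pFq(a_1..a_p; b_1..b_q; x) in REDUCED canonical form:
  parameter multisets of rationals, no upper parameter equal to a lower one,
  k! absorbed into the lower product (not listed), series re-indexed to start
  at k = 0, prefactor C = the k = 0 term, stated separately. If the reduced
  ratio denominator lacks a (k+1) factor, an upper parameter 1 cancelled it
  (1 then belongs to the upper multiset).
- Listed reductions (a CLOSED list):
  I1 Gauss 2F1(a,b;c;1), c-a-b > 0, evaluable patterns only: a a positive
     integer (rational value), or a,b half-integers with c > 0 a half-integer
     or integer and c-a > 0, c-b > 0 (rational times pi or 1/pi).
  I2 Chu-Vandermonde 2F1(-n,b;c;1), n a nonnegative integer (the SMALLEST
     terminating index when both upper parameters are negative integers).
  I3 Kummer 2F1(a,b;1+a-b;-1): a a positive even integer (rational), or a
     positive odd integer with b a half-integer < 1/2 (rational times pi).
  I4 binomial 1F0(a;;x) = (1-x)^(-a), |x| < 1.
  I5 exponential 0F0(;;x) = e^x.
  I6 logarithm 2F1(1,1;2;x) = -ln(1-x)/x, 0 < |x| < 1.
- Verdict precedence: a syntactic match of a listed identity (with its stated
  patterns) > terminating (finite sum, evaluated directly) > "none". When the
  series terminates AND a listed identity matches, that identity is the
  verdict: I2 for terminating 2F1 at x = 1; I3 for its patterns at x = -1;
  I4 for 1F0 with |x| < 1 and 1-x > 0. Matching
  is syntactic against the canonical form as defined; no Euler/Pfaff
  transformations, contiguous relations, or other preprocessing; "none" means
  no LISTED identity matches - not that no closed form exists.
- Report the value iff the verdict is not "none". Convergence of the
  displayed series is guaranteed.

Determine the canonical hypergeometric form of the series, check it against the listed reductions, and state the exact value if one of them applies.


x = -1 here; the reduced form reads 2F1, upper {-5/2, 7}, lower {21/2}, C = 7/2. Verdict: the Kummer evaluation I3 matches (x = -1; c = 21/2 equals 1+a-b for upper {-5/2, 7}: listed pattern). Its exact value is (33948915/8388608) * pi.

Key observation: with t_0 = 7/2, the running product (prefactor 7/2) telescopes to a rising factorial.
Ratio: r(k) = (-1) * (k-5/2) (k+7) / [(k+21/2) (k+1)] ; factor over Q: parameters, x = (-1), and C = 7/2.


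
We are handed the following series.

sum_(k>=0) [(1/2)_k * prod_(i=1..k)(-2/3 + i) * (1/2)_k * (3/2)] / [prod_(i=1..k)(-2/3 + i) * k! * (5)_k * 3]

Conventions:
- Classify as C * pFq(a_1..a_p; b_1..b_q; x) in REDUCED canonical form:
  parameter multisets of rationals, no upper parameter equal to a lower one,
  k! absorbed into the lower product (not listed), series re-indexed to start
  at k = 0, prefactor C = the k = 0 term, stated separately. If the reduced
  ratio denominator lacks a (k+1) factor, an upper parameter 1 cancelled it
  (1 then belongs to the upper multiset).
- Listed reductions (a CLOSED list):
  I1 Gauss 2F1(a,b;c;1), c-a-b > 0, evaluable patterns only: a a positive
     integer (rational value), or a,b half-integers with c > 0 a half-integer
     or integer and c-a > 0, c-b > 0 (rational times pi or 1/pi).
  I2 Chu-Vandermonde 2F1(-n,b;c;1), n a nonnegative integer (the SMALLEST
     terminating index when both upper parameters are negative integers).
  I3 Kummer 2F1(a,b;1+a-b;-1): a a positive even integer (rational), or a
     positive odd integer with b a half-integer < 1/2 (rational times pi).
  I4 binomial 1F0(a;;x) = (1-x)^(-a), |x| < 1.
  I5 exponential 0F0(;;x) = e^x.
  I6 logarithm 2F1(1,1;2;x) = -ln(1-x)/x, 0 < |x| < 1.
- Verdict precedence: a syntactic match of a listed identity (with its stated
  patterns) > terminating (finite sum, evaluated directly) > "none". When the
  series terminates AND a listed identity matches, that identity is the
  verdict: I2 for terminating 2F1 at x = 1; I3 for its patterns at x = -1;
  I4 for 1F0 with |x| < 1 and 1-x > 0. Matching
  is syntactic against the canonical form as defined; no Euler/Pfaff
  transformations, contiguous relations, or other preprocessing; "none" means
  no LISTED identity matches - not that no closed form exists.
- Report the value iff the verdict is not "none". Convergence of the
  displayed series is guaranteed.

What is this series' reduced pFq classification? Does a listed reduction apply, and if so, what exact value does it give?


With C = 1/2: the canonical form is 2F1(1/2, 1/2; 5; 1). Verdict: Gauss's theorem I1 (half-integer case) applies (x = 1; upper {1/2, 1/2} half-integers, c = 5 in the evaluable pattern). Value: (2048/1225) / pi.

Structural cue: t_0 = 1/2 here, and the lower running product (prefactor 1/2) is a rising factorial.
Step ratio: r(k) = 1 * (k+1/2) (k+1/2) / [(k+5) (k+1)] - rational; roots negated = parameters, x = 1, C = 1/2.
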